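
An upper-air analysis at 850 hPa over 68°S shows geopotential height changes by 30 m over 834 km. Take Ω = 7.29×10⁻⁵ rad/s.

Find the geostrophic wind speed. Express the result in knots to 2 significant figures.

Coriolis parameter at 68°S:
f = 2Ω sin φ = 2 × 7.29×10⁻⁵ × sin 68° = 1.35×10⁻⁴ s⁻¹
Height gradient: |∂Z/∂n| = 30 m / 834000 m = 3.60×10⁻⁵
On a pressure surface, geostrophic balance gives V_g = (g/f)|∂Z/∂n|:
V_g = 9.81 × 3.60×10⁻⁵ / 1.35×10⁻⁴ = 2.61 m/s
Converting: 2.61 m/s × 1.944 = 5.1 knots

5.1 knots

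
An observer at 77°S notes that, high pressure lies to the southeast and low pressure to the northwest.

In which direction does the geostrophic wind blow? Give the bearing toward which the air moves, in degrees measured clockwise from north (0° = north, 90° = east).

The pressure-gradient force points toward the northwest (bearing 315°).
Geostrophic balance: in the Southern Hemisphere the Coriolis force deflects motion to the left, so the geostrophic wind blows 90° to the left of the pressure-gradient force (low pressure on the right).
Rotating 315° by 90° counterclockwise gives 225° — the wind blows toward the southwest.

225°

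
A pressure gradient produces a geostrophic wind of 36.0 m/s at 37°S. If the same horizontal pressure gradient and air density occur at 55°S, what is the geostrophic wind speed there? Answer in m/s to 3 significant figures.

26.4 m/s

With the same pressure gradient and density, V_g ∝ 1/f ∝ 1/sin φ.
V₂ = V₁ · sin φ₁ / sin φ₂ = 36.0 × sin 37° / sin 55°
V₂ = 36.0 × 0.6018/0.8192 = 26.4 m/s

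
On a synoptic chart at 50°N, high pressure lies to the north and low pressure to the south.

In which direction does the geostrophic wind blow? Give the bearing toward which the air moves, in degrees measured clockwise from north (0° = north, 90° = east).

The pressure-gradient force points toward the south (bearing 180°).
Geostrophic balance: in the Northern Hemisphere the Coriolis force deflects motion to the right, so the geostrophic wind blows 90° to the right of the pressure-gradient force (low pressure on the left).
Rotating 180° by 90° clockwise gives 270° — the wind blows toward the west.

270°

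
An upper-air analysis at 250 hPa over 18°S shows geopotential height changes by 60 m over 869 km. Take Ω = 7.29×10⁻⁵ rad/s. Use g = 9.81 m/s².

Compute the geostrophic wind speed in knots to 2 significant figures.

29 knots

Coriolis parameter at 18°S:
f = 2Ω sin φ = 2 × 7.29×10⁻⁵ × sin 18° = 4.51×10⁻⁵ s⁻¹
Height gradient: |∂Z/∂n| = 60 m / 869000 m = 6.90×10⁻⁵
On a pressure surface, geostrophic balance gives V_g = (g/f)|∂Z/∂n|:
V_g = 9.81 × 6.90×10⁻⁵ / 4.51×10⁻⁵ = 15.0 m/s
Converting: 15.0 m/s × 1.944 = 29 knots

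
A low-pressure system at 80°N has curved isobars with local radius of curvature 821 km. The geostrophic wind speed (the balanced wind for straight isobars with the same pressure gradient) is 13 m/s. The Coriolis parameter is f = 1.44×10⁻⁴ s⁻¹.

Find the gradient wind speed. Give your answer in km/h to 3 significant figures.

42.5 km/h

Around a low, centrifugal force acts outward with Coriolis, so pressure-gradient force balances both:
(1/ρ)|∂P/∂n| = fV + V²/R  →  V² + fR·V − fR·V_g = 0
With fR = 1.44×10⁻⁴ × 821×10³ m = 118 m/s:
V = [−fR + √((fR)² + 4 fR V_g)]/2 = [−118 + √(118² + 4×118×13)]/2 = 11.8 m/s
Subgeostrophic (V < V_g = 13 m/s), as expected around a low.
Converting: 11.8 m/s × 3.6 = 42.5 km/h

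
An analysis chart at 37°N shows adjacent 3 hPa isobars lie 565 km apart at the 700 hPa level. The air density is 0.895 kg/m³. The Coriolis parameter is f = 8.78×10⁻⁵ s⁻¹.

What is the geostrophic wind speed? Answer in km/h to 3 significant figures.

24.3 km/h

Pressure gradient: |∂P/∂n| = 300 Pa / 565000 m = 5.31×10⁻⁴ Pa/m
Geostrophic balance (pressure-gradient force = Coriolis force):
V_g = (1/(fρ)) |∂P/∂n| = 5.31×10⁻⁴ / (8.78×10⁻⁵ × 0.895) = 6.76 m/s
Converting: 6.76 m/s × 3.6 = 24.3 km/h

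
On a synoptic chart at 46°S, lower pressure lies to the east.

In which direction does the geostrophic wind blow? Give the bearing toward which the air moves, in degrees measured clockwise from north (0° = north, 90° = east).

The pressure-gradient force points toward the east (bearing 090°).
Geostrophic balance: in the Southern Hemisphere the Coriolis force deflects motion to the left, so the geostrophic wind blows 90° to the left of the pressure-gradient force (low pressure on the right).
Rotating 090° by 90° counterclockwise gives 000° — the wind blows toward the north.

000°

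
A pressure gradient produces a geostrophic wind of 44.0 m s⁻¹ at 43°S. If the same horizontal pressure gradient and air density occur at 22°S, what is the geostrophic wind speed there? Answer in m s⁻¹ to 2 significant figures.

With the same pressure gradient and density, V_g ∝ 1/f ∝ 1/sin φ.
V₂ = V₁ · sin φ₁ / sin φ₂ = 44.0 × sin 43° / sin 22°
V₂ = 44.0 × 0.6820/0.3746 = 80 m s⁻¹

80 m s⁻¹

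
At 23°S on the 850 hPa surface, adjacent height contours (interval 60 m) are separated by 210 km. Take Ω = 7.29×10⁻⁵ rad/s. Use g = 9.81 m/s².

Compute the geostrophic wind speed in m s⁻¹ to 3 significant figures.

Coriolis parameter at 23°S:
f = 2Ω sin φ = 2 × 7.29×10⁻⁵ × sin 23° = 5.70×10⁻⁵ s⁻¹
Height gradient: |∂Z/∂n| = 60 m / 210000 m = 2.86×10⁻⁴
On a pressure surface, geostrophic balance gives V_g = (g/f)|∂Z/∂n|:
V_g = 9.81 × 2.86×10⁻⁴ / 5.70×10⁻⁵ = 49.2 m/s

49.2 m s⁻¹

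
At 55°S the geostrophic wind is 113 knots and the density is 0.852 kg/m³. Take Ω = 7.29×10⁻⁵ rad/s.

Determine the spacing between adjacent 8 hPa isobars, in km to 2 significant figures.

140 km

Coriolis parameter at 55°S:
f = 2Ω sin φ = 2 × 7.29×10⁻⁵ × sin 55° = 1.19×10⁻⁴ s⁻¹
Wind speed in SI: 113 knots = 58.1 m/s
Geostrophic balance rearranged: |∂P/∂n| = f ρ V_g
|∂P/∂n| = 1.19×10⁻⁴ × 0.852 × 58.1 = 5.92×10⁻³ Pa/m
Isobar spacing: Δn = ΔP/|∂P/∂n| = 800 Pa / 5.92×10⁻³ Pa/m = 135242 m ≈ 140 km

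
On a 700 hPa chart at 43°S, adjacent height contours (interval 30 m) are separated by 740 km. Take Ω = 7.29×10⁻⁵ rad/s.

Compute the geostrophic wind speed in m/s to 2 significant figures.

4.0 m/s

Coriolis parameter at 43°S:
f = 2Ω sin φ = 2 × 7.29×10⁻⁵ × sin 43° = 9.94×10⁻⁵ s⁻¹
Height gradient: |∂Z/∂n| = 30 m / 740000 m = 4.05×10⁻⁵
On a pressure surface, geostrophic balance gives V_g = (g/f)|∂Z/∂n|:
V_g = 9.81 × 4.05×10⁻⁵ / 9.94×10⁻⁵ = 4.00 m/s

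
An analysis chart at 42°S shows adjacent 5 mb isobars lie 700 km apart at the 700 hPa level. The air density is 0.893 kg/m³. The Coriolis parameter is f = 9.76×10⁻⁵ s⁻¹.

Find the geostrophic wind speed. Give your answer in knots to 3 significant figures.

Pressure gradient: |∂P/∂n| = 500 Pa / 700000 m = 7.14×10⁻⁴ Pa/m
Geostrophic balance (pressure-gradient force = Coriolis force):
V_g = (1/(fρ)) |∂P/∂n| = 7.14×10⁻⁴ / (9.76×10⁻⁵ × 0.893) = 8.20 m/s
Converting: 8.20 m/s × 1.944 = 15.9 knots

15.9 knots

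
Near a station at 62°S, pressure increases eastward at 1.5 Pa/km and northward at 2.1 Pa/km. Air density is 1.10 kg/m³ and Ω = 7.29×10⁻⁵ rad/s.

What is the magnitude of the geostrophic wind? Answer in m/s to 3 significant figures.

Coriolis parameter at 62°S:
f = 2Ω sin φ = 2 × 7.29×10⁻⁵ × sin 62° = 1.29×10⁻⁴ s⁻¹
In the Southern Hemisphere f is negative: f = −1.29×10⁻⁴ s⁻¹.
Component geostrophic relations (x east, y north):
u_g = −(1/(fρ)) ∂P/∂y,  v_g = (1/(fρ)) ∂P/∂x
u_g = −(2.1×10⁻³)/(−1.29×10⁻⁴ × 1.10) = 14.8 m/s;  v_g = (1.5×10⁻³)/(−1.29×10⁻⁴ × 1.10) = −10.6 m/s
|V_g| = √(u_g² + v_g²) = 18.2 m/s

18.2 m/s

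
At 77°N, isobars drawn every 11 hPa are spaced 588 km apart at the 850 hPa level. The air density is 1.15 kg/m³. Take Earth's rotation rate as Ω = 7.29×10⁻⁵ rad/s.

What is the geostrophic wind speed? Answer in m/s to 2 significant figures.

Coriolis parameter at 77°N:
f = 2Ω sin φ = 2 × 7.29×10⁻⁵ × sin 77° = 1.42×10⁻⁴ s⁻¹
Pressure gradient: |∂P/∂n| = 1100 Pa / 588000 m = 1.87×10⁻³ Pa/m
Geostrophic balance (pressure-gradient force = Coriolis force):
V_g = (1/(fρ)) |∂P/∂n| = 1.87×10⁻³ / (1.42×10⁻⁴ × 1.15) = 11.5 m/s

11 m/s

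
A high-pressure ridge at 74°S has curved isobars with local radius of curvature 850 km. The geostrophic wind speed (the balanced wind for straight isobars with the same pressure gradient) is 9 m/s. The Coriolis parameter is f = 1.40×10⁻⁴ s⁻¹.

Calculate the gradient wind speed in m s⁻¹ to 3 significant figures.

9.81 m s⁻¹

Around a high, pressure-gradient force acts outward with centrifugal, so Coriolis balances both:
fV = (1/ρ)|∂P/∂n| + V²/R  →  V² − fR·V + fR·V_g = 0
With fR = 1.40×10⁻⁴ × 850×10³ m = 119 m/s:
V = [fR − √((fR)² − 4 fR V_g)]/2 = [119 − √(119² − 4×119×9)]/2 = 9.81 m/s
Supergeostrophic (V > V_g = 9 m/s), as expected around a high.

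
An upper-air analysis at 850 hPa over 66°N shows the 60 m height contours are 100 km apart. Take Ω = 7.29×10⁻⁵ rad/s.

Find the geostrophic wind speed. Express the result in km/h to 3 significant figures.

Coriolis parameter at 66°N:
f = 2Ω sin φ = 2 × 7.29×10⁻⁵ × sin 66° = 1.33×10⁻⁴ s⁻¹
Height gradient: |∂Z/∂n| = 60 m / 100000 m = 6.00×10⁻⁴
On a pressure surface, geostrophic balance gives V_g = (g/f)|∂Z/∂n|:
V_g = 9.81 × 6.00×10⁻⁴ / 1.33×10⁻⁴ = 44.2 m/s
Converting: 44.2 m/s × 3.6 = 159 km/h

159 km/h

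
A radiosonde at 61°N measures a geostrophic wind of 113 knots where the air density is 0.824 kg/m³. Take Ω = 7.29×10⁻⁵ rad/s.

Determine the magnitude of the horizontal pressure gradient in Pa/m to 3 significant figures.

6.11×10⁻³ Pa/m

Coriolis parameter at 61°N:
f = 2Ω sin φ = 2 × 7.29×10⁻⁵ × sin 61° = 1.28×10⁻⁴ s⁻¹
Wind speed in SI: 113 knots = 58.1 m/s
Geostrophic balance rearranged: |∂P/∂n| = f ρ V_g
|∂P/∂n| = 1.28×10⁻⁴ × 0.824 × 58.1 = 6.11×10⁻³ Pa/m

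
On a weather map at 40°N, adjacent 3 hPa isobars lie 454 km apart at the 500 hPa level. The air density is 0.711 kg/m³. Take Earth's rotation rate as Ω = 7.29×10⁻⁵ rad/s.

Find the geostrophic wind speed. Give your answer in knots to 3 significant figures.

19.3 knots

Coriolis parameter at 40°N:
f = 2Ω sin φ = 2 × 7.29×10⁻⁵ × sin 40° = 9.37×10⁻⁵ s⁻¹
Pressure gradient: |∂P/∂n| = 300 Pa / 454000 m = 6.61×10⁻⁴ Pa/m
Geostrophic balance (pressure-gradient force = Coriolis force):
V_g = (1/(fρ)) |∂P/∂n| = 6.61×10⁻⁴ / (9.37×10⁻⁵ × 0.711) = 9.92 m/s
Converting: 9.92 m/s × 1.944 = 19.3 knots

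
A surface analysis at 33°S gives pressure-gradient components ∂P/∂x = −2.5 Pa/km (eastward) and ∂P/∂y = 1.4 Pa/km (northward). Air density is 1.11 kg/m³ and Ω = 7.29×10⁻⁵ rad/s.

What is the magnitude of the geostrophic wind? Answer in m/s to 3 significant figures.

Coriolis parameter at 33°S:
f = 2Ω sin φ = 2 × 7.29×10⁻⁵ × sin 33° = 7.94×10⁻⁵ s⁻¹
In the Southern Hemisphere f is negative: f = −7.94×10⁻⁵ s⁻¹.
Component geostrophic relations (x east, y north):
u_g = −(1/(fρ)) ∂P/∂y,  v_g = (1/(fρ)) ∂P/∂x
u_g = −(1.4×10⁻³)/(−7.94×10⁻⁵ × 1.11) = 15.9 m/s;  v_g = (−2.5×10⁻³)/(−7.94×10⁻⁵ × 1.11) = 28.4 m/s
|V_g| = √(u_g² + v_g²) = 32.5 m/s

32.5 m/s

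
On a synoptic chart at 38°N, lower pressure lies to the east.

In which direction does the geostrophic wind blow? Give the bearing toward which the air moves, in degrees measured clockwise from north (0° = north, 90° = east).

180°

The pressure-gradient force points toward the east (bearing 090°).
Geostrophic balance: in the Northern Hemisphere the Coriolis force deflects motion to the right, so the geostrophic wind blows 90° to the right of the pressure-gradient force (low pressure on the left).
Rotating 090° by 90° clockwise gives 180° — the wind blows toward the south.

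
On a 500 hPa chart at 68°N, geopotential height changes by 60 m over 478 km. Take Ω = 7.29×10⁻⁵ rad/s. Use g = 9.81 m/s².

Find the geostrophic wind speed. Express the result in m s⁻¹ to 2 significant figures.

Coriolis parameter at 68°N:
f = 2Ω sin φ = 2 × 7.29×10⁻⁵ × sin 68° = 1.35×10⁻⁴ s⁻¹
Height gradient: |∂Z/∂n| = 60 m / 478000 m = 1.26×10⁻⁴
On a pressure surface, geostrophic balance gives V_g = (g/f)|∂Z/∂n|:
V_g = 9.81 × 1.26×10⁻⁴ / 1.35×10⁻⁴ = 9.11 m/s

9.1 m s⁻¹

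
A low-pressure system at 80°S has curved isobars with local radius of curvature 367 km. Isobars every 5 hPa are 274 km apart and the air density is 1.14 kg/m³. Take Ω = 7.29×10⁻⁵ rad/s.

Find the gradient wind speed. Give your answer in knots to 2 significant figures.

18 knots

Coriolis parameter at 80°S:
f = 2Ω sin φ = 2 × 7.29×10⁻⁵ × sin 80° = 1.44×10⁻⁴ s⁻¹
Pressure gradient: |∂P/∂n| = 500 Pa / 274000 m = 1.82×10⁻³ Pa/m
Geostrophic speed: V_g = |∂P/∂n|/(fρ) = 1.82×10⁻³/(1.44×10⁻⁴ × 1.14) = 11.1 m/s
Around a low, centrifugal force acts outward with Coriolis, so pressure-gradient force balances both:
(1/ρ)|∂P/∂n| = fV + V²/R  →  V² + fR·V − fR·V_g = 0
With fR = 1.44×10⁻⁴ × 367×10³ m = 52.7 m/s:
V = [−fR + √((fR)² + 4 fR V_g)]/2 = [−52.7 + √(52.7² + 4×52.7×11.1)]/2 = 9.45 m/s
Subgeostrophic (V < V_g = 11.1 m/s), as expected around a low.
Converting: 9.45 m/s × 1.944 = 18 knots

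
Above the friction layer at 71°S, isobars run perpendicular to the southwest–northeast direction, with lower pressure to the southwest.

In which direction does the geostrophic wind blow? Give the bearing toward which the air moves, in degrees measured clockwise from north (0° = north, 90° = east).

135°

The pressure-gradient force points toward the southwest (bearing 225°).
Geostrophic balance: in the Southern Hemisphere the Coriolis force deflects motion to the left, so the geostrophic wind blows 90° to the left of the pressure-gradient force (low pressure on the right).
Rotating 225° by 90° counterclockwise gives 135° — the wind blows toward the southeast.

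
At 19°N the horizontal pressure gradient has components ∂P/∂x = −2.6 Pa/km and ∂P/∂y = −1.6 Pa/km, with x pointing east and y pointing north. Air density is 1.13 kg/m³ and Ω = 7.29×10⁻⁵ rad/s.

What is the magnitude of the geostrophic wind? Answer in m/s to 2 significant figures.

Coriolis parameter at 19°N:
f = 2Ω sin φ = 2 × 7.29×10⁻⁵ × sin 19° = 4.75×10⁻⁵ s⁻¹
Component geostrophic relations (x east, y north):
u_g = −(1/(fρ)) ∂P/∂y,  v_g = (1/(fρ)) ∂P/∂x
u_g = −(−1.6×10⁻³)/(4.75×10⁻⁵ × 1.13) = 29.8 m/s;  v_g = (−2.6×10⁻³)/(4.75×10⁻⁵ × 1.13) = −48.5 m/s
|V_g| = √(u_g² + v_g²) = 56.9 m/s

57 m/s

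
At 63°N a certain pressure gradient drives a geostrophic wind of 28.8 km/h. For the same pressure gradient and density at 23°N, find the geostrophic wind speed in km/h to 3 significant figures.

With the same pressure gradient and density, V_g ∝ 1/f ∝ 1/sin φ.
V₂ = V₁ · sin φ₁ / sin φ₂ = 28.8 × sin 63° / sin 23°
V₂ = 28.8 × 0.8910/0.3907 = 65.7 km/h

65.7 km/h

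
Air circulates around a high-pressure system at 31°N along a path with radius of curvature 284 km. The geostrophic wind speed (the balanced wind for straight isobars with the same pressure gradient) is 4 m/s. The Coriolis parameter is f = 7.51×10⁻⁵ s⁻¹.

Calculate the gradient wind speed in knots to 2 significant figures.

Around a high, pressure-gradient force acts outward with centrifugal, so Coriolis balances both:
fV = (1/ρ)|∂P/∂n| + V²/R  →  V² − fR·V + fR·V_g = 0
With fR = 7.51×10⁻⁵ × 284×10³ m = 21.3 m/s:
V = [fR − √((fR)² − 4 fR V_g)]/2 = [21.3 − √(21.3² − 4×21.3×4)]/2 = 5.33 m/s
Supergeostrophic (V > V_g = 4 m/s), as expected around a high.
Converting: 5.33 m/s × 1.944 = 10 knots

10 knots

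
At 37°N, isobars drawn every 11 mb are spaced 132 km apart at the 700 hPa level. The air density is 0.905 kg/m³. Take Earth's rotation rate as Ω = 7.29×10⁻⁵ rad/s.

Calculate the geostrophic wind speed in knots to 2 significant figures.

Coriolis parameter at 37°N:
f = 2Ω sin φ = 2 × 7.29×10⁻⁵ × sin 37° = 8.77×10⁻⁵ s⁻¹
Pressure gradient: |∂P/∂n| = 1100 Pa / 132000 m = 8.33×10⁻³ Pa/m
Geostrophic balance (pressure-gradient force = Coriolis force):
V_g = (1/(fρ)) |∂P/∂n| = 8.33×10⁻³ / (8.77×10⁻⁵ × 0.905) = 105 m/s
Converting: 105 m/s × 1.944 = 200 knots

200 knots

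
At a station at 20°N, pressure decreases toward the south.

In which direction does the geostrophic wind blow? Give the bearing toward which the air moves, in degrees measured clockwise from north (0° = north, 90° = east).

The pressure-gradient force points toward the south (bearing 180°).
Geostrophic balance: in the Northern Hemisphere the Coriolis force deflects motion to the right, so the geostrophic wind blows 90° to the right of the pressure-gradient force (low pressure on the left).
Rotating 180° by 90° clockwise gives 270° — the wind blows toward the west.

270°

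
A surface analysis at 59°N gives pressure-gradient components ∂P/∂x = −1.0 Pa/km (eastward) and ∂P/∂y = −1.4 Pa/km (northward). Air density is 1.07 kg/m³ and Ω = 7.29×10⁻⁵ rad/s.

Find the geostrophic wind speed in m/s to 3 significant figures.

Coriolis parameter at 59°N:
f = 2Ω sin φ = 2 × 7.29×10⁻⁵ × sin 59° = 1.25×10⁻⁴ s⁻¹
Component geostrophic relations (x east, y north):
u_g = −(1/(fρ)) ∂P/∂y,  v_g = (1/(fρ)) ∂P/∂x
u_g = −(−1.4×10⁻³)/(1.25×10⁻⁴ × 1.07) = 10.5 m/s;  v_g = (−1.0×10⁻³)/(1.25×10⁻⁴ × 1.07) = −7.48 m/s
|V_g| = √(u_g² + v_g²) = 12.9 m/s

12.9 m/s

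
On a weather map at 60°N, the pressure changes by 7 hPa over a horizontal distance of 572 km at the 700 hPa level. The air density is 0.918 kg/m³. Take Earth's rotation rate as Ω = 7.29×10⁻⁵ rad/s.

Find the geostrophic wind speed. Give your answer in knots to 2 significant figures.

21 knots

Coriolis parameter at 60°N:
f = 2Ω sin φ = 2 × 7.29×10⁻⁵ × sin 60° = 1.26×10⁻⁴ s⁻¹
Pressure gradient: |∂P/∂n| = 700 Pa / 572000 m = 1.22×10⁻³ Pa/m
Geostrophic balance (pressure-gradient force = Coriolis force):
V_g = (1/(fρ)) |∂P/∂n| = 1.22×10⁻³ / (1.26×10⁻⁴ × 0.918) = 10.6 m/s
Converting: 10.6 m/s × 1.944 = 21 knots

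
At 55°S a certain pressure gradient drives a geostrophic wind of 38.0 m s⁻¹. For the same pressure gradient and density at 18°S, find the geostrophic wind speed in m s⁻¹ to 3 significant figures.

With the same pressure gradient and density, V_g ∝ 1/f ∝ 1/sin φ.
V₂ = V₁ · sin φ₁ / sin φ₂ = 38.0 × sin 55° / sin 18°
V₂ = 38.0 × 0.8192/0.3090 = 101 m s⁻¹

101 m s⁻¹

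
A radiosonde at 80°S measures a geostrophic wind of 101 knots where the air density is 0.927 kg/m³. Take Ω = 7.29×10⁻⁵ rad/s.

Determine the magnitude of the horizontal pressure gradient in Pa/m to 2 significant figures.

Coriolis parameter at 80°S:
f = 2Ω sin φ = 2 × 7.29×10⁻⁵ × sin 80° = 1.44×10⁻⁴ s⁻¹
Wind speed in SI: 101 knots = 52.0 m/s
Geostrophic balance rearranged: |∂P/∂n| = f ρ V_g
|∂P/∂n| = 1.44×10⁻⁴ × 0.927 × 52.0 = 6.92×10⁻³ Pa/m

6.9×10⁻³ Pa/m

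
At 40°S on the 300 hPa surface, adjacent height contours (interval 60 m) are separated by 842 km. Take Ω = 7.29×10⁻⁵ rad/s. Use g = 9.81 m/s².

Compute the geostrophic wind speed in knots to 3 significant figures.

14.5 knots

Coriolis parameter at 40°S:
f = 2Ω sin φ = 2 × 7.29×10⁻⁵ × sin 40° = 9.37×10⁻⁵ s⁻¹
Height gradient: |∂Z/∂n| = 60 m / 842000 m = 7.13×10⁻⁵
On a pressure surface, geostrophic balance gives V_g = (g/f)|∂Z/∂n|:
V_g = 9.81 × 7.13×10⁻⁵ / 9.37×10⁻⁵ = 7.46 m/s
Converting: 7.46 m/s × 1.944 = 14.5 knots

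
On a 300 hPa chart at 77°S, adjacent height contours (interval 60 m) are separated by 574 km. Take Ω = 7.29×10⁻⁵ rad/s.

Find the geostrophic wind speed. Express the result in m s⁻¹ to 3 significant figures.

Coriolis parameter at 77°S:
f = 2Ω sin φ = 2 × 7.29×10⁻⁵ × sin 77° = 1.42×10⁻⁴ s⁻¹
Height gradient: |∂Z/∂n| = 60 m / 574000 m = 1.05×10⁻⁴
On a pressure surface, geostrophic balance gives V_g = (g/f)|∂Z/∂n|:
V_g = 9.81 × 1.05×10⁻⁴ / 1.42×10⁻⁴ = 7.22 m/s

7.22 m s⁻¹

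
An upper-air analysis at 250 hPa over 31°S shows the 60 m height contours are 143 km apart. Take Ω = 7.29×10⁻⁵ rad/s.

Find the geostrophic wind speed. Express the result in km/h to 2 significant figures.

Coriolis parameter at 31°S:
f = 2Ω sin φ = 2 × 7.29×10⁻⁵ × sin 31° = 7.51×10⁻⁵ s⁻¹
Height gradient: |∂Z/∂n| = 60 m / 143000 m = 4.20×10⁻⁴
On a pressure surface, geostrophic balance gives V_g = (g/f)|∂Z/∂n|:
V_g = 9.81 × 4.20×10⁻⁴ / 7.51×10⁻⁵ = 54.8 m/s
Converting: 54.8 m/s × 3.6 = 200 km/h

200 km/h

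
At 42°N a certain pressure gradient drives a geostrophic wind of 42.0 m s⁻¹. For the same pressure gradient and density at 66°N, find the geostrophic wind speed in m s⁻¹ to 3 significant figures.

30.8 m s⁻¹

With the same pressure gradient and density, V_g ∝ 1/f ∝ 1/sin φ.
V₂ = V₁ · sin φ₁ / sin φ₂ = 42.0 × sin 42° / sin 66°
V₂ = 42.0 × 0.6691/0.9135 = 30.8 m s⁻¹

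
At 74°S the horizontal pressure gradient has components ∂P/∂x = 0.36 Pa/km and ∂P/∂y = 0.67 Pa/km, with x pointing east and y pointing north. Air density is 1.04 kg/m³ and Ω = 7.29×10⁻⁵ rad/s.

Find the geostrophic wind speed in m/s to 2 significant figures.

Coriolis parameter at 74°S:
f = 2Ω sin φ = 2 × 7.29×10⁻⁵ × sin 74° = 1.40×10⁻⁴ s⁻¹
In the Southern Hemisphere f is negative: f = −1.40×10⁻⁴ s⁻¹.
Component geostrophic relations (x east, y north):
u_g = −(1/(fρ)) ∂P/∂y,  v_g = (1/(fρ)) ∂P/∂x
u_g = −(0.67×10⁻³)/(−1.40×10⁻⁴ × 1.04) = 4.60 m/s;  v_g = (0.36×10⁻³)/(−1.40×10⁻⁴ × 1.04) = −2.47 m/s
|V_g| = √(u_g² + v_g²) = 5.22 m/s

5.2 m/s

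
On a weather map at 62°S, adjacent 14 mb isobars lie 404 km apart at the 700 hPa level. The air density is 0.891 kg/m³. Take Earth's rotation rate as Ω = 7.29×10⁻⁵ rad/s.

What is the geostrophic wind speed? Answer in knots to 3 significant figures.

58.7 knots

Coriolis parameter at 62°S:
f = 2Ω sin φ = 2 × 7.29×10⁻⁵ × sin 62° = 1.29×10⁻⁴ s⁻¹
Pressure gradient: |∂P/∂n| = 1400 Pa / 404000 m = 3.47×10⁻³ Pa/m
Geostrophic balance (pressure-gradient force = Coriolis force):
V_g = (1/(fρ)) |∂P/∂n| = 3.47×10⁻³ / (1.29×10⁻⁴ × 0.891) = 30.2 m/s
Converting: 30.2 m/s × 1.944 = 58.7 knots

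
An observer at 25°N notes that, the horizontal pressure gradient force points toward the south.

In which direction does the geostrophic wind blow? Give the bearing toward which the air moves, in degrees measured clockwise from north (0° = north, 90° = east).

270°

The pressure-gradient force points toward the south (bearing 180°).
Geostrophic balance: in the Northern Hemisphere the Coriolis force deflects motion to the right, so the geostrophic wind blows 90° to the right of the pressure-gradient force (low pressure on the left).
Rotating 180° by 90° clockwise gives 270° — the wind blows toward the west.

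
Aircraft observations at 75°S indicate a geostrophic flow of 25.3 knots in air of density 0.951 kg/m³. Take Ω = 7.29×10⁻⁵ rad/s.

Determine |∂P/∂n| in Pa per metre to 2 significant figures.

Coriolis parameter at 75°S:
f = 2Ω sin φ = 2 × 7.29×10⁻⁵ × sin 75° = 1.41×10⁻⁴ s⁻¹
Wind speed in SI: 25.3 knots = 13.0 m/s
Geostrophic balance rearranged: |∂P/∂n| = f ρ V_g
|∂P/∂n| = 1.41×10⁻⁴ × 0.951 × 13.0 = 1.74×10⁻³ Pa/m

1.7×10⁻³ Pa/m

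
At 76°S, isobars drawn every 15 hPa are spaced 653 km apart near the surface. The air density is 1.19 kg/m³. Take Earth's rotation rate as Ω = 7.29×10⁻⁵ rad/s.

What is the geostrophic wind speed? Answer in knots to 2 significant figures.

27 knots

Coriolis parameter at 76°S:
f = 2Ω sin φ = 2 × 7.29×10⁻⁵ × sin 76° = 1.41×10⁻⁴ s⁻¹
Pressure gradient: |∂P/∂n| = 1500 Pa / 653000 m = 2.30×10⁻³ Pa/m
Geostrophic balance (pressure-gradient force = Coriolis force):
V_g = (1/(fρ)) |∂P/∂n| = 2.30×10⁻³ / (1.41×10⁻⁴ × 1.19) = 13.6 m/s
Converting: 13.6 m/s × 1.944 = 27 knots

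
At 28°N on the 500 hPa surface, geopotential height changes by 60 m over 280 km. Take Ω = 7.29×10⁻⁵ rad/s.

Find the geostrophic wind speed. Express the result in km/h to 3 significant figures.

Coriolis parameter at 28°N:
f = 2Ω sin φ = 2 × 7.29×10⁻⁵ × sin 28° = 6.84×10⁻⁵ s⁻¹
Height gradient: |∂Z/∂n| = 60 m / 280000 m = 2.14×10⁻⁴
On a pressure surface, geostrophic balance gives V_g = (g/f)|∂Z/∂n|:
V_g = 9.81 × 2.14×10⁻⁴ / 6.84×10⁻⁵ = 30.7 m/s
Converting: 30.7 m/s × 3.6 = 111 km/h

111 km/h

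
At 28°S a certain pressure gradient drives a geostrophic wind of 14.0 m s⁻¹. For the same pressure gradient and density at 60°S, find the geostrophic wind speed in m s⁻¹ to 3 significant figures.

With the same pressure gradient and density, V_g ∝ 1/f ∝ 1/sin φ.
V₂ = V₁ · sin φ₁ / sin φ₂ = 14.0 × sin 28° / sin 60°
V₂ = 14.0 × 0.4695/0.8660 = 7.59 m s⁻¹

7.59 m s⁻¹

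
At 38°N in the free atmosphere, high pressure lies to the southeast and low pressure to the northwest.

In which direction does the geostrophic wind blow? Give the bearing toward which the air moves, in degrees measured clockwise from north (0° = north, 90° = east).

The pressure-gradient force points toward the northwest (bearing 315°).
Geostrophic balance: in the Northern Hemisphere the Coriolis force deflects motion to the right, so the geostrophic wind blows 90° to the right of the pressure-gradient force (low pressure on the left).
Rotating 315° by 90° clockwise gives 045° — the wind blows toward the northeast.

045°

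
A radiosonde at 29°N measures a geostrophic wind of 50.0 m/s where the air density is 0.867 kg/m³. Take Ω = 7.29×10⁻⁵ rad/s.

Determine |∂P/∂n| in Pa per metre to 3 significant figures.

Coriolis parameter at 29°N:
f = 2Ω sin φ = 2 × 7.29×10⁻⁵ × sin 29° = 7.07×10⁻⁵ s⁻¹
Geostrophic balance rearranged: |∂P/∂n| = f ρ V_g
|∂P/∂n| = 7.07×10⁻⁵ × 0.867 × 50.0 = 3.06×10⁻³ Pa/m

3.06×10⁻³ Pa/m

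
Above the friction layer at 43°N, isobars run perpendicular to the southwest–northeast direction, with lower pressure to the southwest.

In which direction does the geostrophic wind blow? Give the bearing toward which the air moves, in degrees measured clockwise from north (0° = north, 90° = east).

The pressure-gradient force points toward the southwest (bearing 225°).
Geostrophic balance: in the Northern Hemisphere the Coriolis force deflects motion to the right, so the geostrophic wind blows 90° to the right of the pressure-gradient force (low pressure on the left).
Rotating 225° by 90° clockwise gives 315° — the wind blows toward the northwest.

315°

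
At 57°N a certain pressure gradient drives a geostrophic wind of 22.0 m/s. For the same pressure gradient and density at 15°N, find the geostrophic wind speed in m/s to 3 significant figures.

71.3 m/s

With the same pressure gradient and density, V_g ∝ 1/f ∝ 1/sin φ.
V₂ = V₁ · sin φ₁ / sin φ₂ = 22.0 × sin 57° / sin 15°
V₂ = 22.0 × 0.8387/0.2588 = 71.3 m/s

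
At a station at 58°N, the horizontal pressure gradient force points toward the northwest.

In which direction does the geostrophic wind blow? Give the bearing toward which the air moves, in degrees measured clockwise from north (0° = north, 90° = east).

045°

The pressure-gradient force points toward the northwest (bearing 315°).
Geostrophic balance: in the Northern Hemisphere the Coriolis force deflects motion to the right, so the geostrophic wind blows 90° to the right of the pressure-gradient force (low pressure on the left).
Rotating 315° by 90° clockwise gives 045° — the wind blows toward the northeast.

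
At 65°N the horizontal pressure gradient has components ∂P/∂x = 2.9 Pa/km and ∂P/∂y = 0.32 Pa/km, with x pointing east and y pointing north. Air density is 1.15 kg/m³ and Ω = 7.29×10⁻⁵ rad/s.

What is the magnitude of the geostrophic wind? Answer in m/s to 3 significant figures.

19.2 m/s

Coriolis parameter at 65°N:
f = 2Ω sin φ = 2 × 7.29×10⁻⁵ × sin 65° = 1.32×10⁻⁴ s⁻¹
Component geostrophic relations (x east, y north):
u_g = −(1/(fρ)) ∂P/∂y,  v_g = (1/(fρ)) ∂P/∂x
u_g = −(0.32×10⁻³)/(1.32×10⁻⁴ × 1.15) = −2.11 m/s;  v_g = (2.9×10⁻³)/(1.32×10⁻⁴ × 1.15) = 19.1 m/s
|V_g| = √(u_g² + v_g²) = 19.2 m/s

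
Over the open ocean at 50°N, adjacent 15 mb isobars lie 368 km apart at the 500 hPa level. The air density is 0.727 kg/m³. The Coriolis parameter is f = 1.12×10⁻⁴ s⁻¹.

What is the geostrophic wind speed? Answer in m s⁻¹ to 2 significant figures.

50 m s⁻¹

Pressure gradient: |∂P/∂n| = 1500 Pa / 368000 m = 4.08×10⁻³ Pa/m
Geostrophic balance (pressure-gradient force = Coriolis force):
V_g = (1/(fρ)) |∂P/∂n| = 4.08×10⁻³ / (1.12×10⁻⁴ × 0.727) = 50.1 m/s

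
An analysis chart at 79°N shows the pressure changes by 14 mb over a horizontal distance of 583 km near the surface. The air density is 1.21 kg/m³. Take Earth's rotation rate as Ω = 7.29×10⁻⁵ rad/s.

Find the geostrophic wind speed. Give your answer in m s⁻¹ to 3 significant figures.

Coriolis parameter at 79°N:
f = 2Ω sin φ = 2 × 7.29×10⁻⁵ × sin 79° = 1.43×10⁻⁴ s⁻¹
Pressure gradient: |∂P/∂n| = 1400 Pa / 583000 m = 2.40×10⁻³ Pa/m
Geostrophic balance (pressure-gradient force = Coriolis force):
V_g = (1/(fρ)) |∂P/∂n| = 2.40×10⁻³ / (1.43×10⁻⁴ × 1.21) = 13.9 m/s

13.9 m s⁻¹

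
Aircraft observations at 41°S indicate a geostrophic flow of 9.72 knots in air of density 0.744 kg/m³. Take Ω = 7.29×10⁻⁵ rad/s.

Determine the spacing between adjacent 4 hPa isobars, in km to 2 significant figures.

Coriolis parameter at 41°S:
f = 2Ω sin φ = 2 × 7.29×10⁻⁵ × sin 41° = 9.57×10⁻⁵ s⁻¹
Wind speed in SI: 9.72 knots = 5.00 m/s
Geostrophic balance rearranged: |∂P/∂n| = f ρ V_g
|∂P/∂n| = 9.57×10⁻⁵ × 0.744 × 5.00 = 3.56×10⁻⁴ Pa/m
Isobar spacing: Δn = ΔP/|∂P/∂n| = 400 Pa / 3.56×10⁻⁴ Pa/m = 1124041 m ≈ 1100 km

1100 km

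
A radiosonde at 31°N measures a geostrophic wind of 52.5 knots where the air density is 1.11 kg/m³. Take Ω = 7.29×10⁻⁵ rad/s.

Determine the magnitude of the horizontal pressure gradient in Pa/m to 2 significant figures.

2.3×10⁻³ Pa/m

Coriolis parameter at 31°N:
f = 2Ω sin φ = 2 × 7.29×10⁻⁵ × sin 31° = 7.51×10⁻⁵ s⁻¹
Wind speed in SI: 52.5 knots = 27.0 m/s
Geostrophic balance rearranged: |∂P/∂n| = f ρ V_g
|∂P/∂n| = 7.51×10⁻⁵ × 1.11 × 27.0 = 2.25×10⁻³ Pa/m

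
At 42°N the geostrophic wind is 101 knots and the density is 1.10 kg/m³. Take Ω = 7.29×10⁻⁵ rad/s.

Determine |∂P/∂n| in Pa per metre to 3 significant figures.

Coriolis parameter at 42°N:
f = 2Ω sin φ = 2 × 7.29×10⁻⁵ × sin 42° = 9.76×10⁻⁵ s⁻¹
Wind speed in SI: 101 knots = 52.0 m/s
Geostrophic balance rearranged: |∂P/∂n| = f ρ V_g
|∂P/∂n| = 9.76×10⁻⁵ × 1.10 × 52.0 = 5.58×10⁻³ Pa/m

5.58×10⁻³ Pa/m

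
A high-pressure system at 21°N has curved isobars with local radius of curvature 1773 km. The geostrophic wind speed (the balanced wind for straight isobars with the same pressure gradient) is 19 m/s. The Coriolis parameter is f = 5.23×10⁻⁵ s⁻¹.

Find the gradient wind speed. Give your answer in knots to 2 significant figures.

Around a high, pressure-gradient force acts outward with centrifugal, so Coriolis balances both:
fV = (1/ρ)|∂P/∂n| + V²/R  →  V² − fR·V + fR·V_g = 0
With fR = 5.23×10⁻⁵ × 1773×10³ m = 92.7 m/s:
V = [fR − √((fR)² − 4 fR V_g)]/2 = [92.7 − √(92.7² − 4×92.7×19)]/2 = 26.7 m/s
Supergeostrophic (V > V_g = 19 m/s), as expected around a high.
Converting: 26.7 m/s × 1.944 = 52 knots

52 knots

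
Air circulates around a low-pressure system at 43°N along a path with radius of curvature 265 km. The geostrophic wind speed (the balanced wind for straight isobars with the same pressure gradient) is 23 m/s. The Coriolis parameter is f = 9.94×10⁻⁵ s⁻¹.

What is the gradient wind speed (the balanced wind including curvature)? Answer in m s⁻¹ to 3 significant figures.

14.7 m s⁻¹

Around a low, centrifugal force acts outward with Coriolis, so pressure-gradient force balances both:
(1/ρ)|∂P/∂n| = fV + V²/R  →  V² + fR·V − fR·V_g = 0
With fR = 9.94×10⁻⁵ × 265×10³ m = 26.3 m/s:
V = [−fR + √((fR)² + 4 fR V_g)]/2 = [−26.3 + √(26.3² + 4×26.3×23)]/2 = 14.7 m/s
Subgeostrophic (V < V_g = 23 m/s), as expected around a low.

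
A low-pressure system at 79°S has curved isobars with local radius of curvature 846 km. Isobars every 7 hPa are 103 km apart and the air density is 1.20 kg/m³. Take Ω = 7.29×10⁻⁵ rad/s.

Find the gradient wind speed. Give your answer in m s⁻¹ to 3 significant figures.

Coriolis parameter at 79°S:
f = 2Ω sin φ = 2 × 7.29×10⁻⁵ × sin 79° = 1.43×10⁻⁴ s⁻¹
Pressure gradient: |∂P/∂n| = 700 Pa / 103000 m = 6.80×10⁻³ Pa/m
Geostrophic speed: V_g = |∂P/∂n|/(fρ) = 6.80×10⁻³/(1.43×10⁻⁴ × 1.20) = 39.6 m/s
Around a low, centrifugal force acts outward with Coriolis, so pressure-gradient force balances both:
(1/ρ)|∂P/∂n| = fV + V²/R  →  V² + fR·V − fR·V_g = 0
With fR = 1.43×10⁻⁴ × 846×10³ m = 121 m/s:
V = [−fR + √((fR)² + 4 fR V_g)]/2 = [−121 + √(121² + 4×121×39.6)]/2 = 31.4 m/s
Subgeostrophic (V < V_g = 39.6 m/s), as expected around a low.

31.4 m s⁻¹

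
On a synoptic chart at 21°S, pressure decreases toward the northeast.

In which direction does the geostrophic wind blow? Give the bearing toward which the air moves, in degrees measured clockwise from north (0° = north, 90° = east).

315°

The pressure-gradient force points toward the northeast (bearing 045°).
Geostrophic balance: in the Southern Hemisphere the Coriolis force deflects motion to the left, so the geostrophic wind blows 90° to the left of the pressure-gradient force (low pressure on the right).
Rotating 045° by 90° counterclockwise gives 315° — the wind blows toward the northwest.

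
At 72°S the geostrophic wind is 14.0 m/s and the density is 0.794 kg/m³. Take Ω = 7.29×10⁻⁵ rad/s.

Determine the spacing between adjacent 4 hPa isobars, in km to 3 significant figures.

260 km

Coriolis parameter at 72°S:
f = 2Ω sin φ = 2 × 7.29×10⁻⁵ × sin 72° = 1.39×10⁻⁴ s⁻¹
Geostrophic balance rearranged: |∂P/∂n| = f ρ V_g
|∂P/∂n| = 1.39×10⁻⁴ × 0.794 × 14.0 = 1.54×10⁻³ Pa/m
Isobar spacing: Δn = ΔP/|∂P/∂n| = 400 Pa / 1.54×10⁻³ Pa/m = 259506 m ≈ 260 km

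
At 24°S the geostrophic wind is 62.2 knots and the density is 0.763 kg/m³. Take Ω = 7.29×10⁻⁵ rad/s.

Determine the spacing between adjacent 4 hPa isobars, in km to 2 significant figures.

Coriolis parameter at 24°S:
f = 2Ω sin φ = 2 × 7.29×10⁻⁵ × sin 24° = 5.93×10⁻⁵ s⁻¹
Wind speed in SI: 62.2 knots = 32.0 m/s
Geostrophic balance rearranged: |∂P/∂n| = f ρ V_g
|∂P/∂n| = 5.93×10⁻⁵ × 0.763 × 32.0 = 1.45×10⁻³ Pa/m
Isobar spacing: Δn = ΔP/|∂P/∂n| = 400 Pa / 1.45×10⁻³ Pa/m = 276272 m ≈ 280 km

280 km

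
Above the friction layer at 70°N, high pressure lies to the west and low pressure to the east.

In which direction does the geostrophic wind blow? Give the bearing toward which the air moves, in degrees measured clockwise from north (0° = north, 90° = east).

180°

The pressure-gradient force points toward the east (bearing 090°).
Geostrophic balance: in the Northern Hemisphere the Coriolis force deflects motion to the right, so the geostrophic wind blows 90° to the right of the pressure-gradient force (low pressure on the left).
Rotating 090° by 90° clockwise gives 180° — the wind blows toward the south.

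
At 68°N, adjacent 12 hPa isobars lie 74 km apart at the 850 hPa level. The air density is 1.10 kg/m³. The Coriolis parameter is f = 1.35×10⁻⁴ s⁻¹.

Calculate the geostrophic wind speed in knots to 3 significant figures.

212 knots

Pressure gradient: |∂P/∂n| = 1200 Pa / 74000 m = 1.62×10⁻² Pa/m
Geostrophic balance (pressure-gradient force = Coriolis force):
V_g = (1/(fρ)) |∂P/∂n| = 1.62×10⁻² / (1.35×10⁻⁴ × 1.10) = 109 m/s
Converting: 109 m/s × 1.944 = 212 knots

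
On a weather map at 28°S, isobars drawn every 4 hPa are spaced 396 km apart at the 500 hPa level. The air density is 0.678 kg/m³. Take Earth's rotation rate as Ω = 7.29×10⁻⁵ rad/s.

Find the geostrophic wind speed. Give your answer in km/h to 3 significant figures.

Coriolis parameter at 28°S:
f = 2Ω sin φ = 2 × 7.29×10⁻⁵ × sin 28° = 6.84×10⁻⁵ s⁻¹
Pressure gradient: |∂P/∂n| = 400 Pa / 396000 m = 1.01×10⁻³ Pa/m
Geostrophic balance (pressure-gradient force = Coriolis force):
V_g = (1/(fρ)) |∂P/∂n| = 1.01×10⁻³ / (6.84×10⁻⁵ × 0.678) = 21.8 m/s
Converting: 21.8 m/s × 3.6 = 78.4 km/h

78.4 km/h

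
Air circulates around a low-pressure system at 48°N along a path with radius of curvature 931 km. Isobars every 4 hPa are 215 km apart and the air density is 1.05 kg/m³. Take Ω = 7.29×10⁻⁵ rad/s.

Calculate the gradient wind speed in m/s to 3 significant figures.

14.3 m/s

Coriolis parameter at 48°N:
f = 2Ω sin φ = 2 × 7.29×10⁻⁵ × sin 48° = 1.08×10⁻⁴ s⁻¹
Pressure gradient: |∂P/∂n| = 400 Pa / 215000 m = 1.86×10⁻³ Pa/m
Geostrophic speed: V_g = |∂P/∂n|/(fρ) = 1.86×10⁻³/(1.08×10⁻⁴ × 1.05) = 16.4 m/s
Around a low, centrifugal force acts outward with Coriolis, so pressure-gradient force balances both:
(1/ρ)|∂P/∂n| = fV + V²/R  →  V² + fR·V − fR·V_g = 0
With fR = 1.08×10⁻⁴ × 931×10³ m = 101 m/s:
V = [−fR + √((fR)² + 4 fR V_g)]/2 = [−101 + √(101² + 4×101×16.4)]/2 = 14.3 m/s
Subgeostrophic (V < V_g = 16.4 m/s), as expected around a low.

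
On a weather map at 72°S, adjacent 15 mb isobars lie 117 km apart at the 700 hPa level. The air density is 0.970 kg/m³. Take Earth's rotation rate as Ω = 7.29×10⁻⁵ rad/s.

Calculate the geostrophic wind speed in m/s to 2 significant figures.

95 m/s

Coriolis parameter at 72°S:
f = 2Ω sin φ = 2 × 7.29×10⁻⁵ × sin 72° = 1.39×10⁻⁴ s⁻¹
Pressure gradient: |∂P/∂n| = 1500 Pa / 117000 m = 1.28×10⁻² Pa/m
Geostrophic balance (pressure-gradient force = Coriolis force):
V_g = (1/(fρ)) |∂P/∂n| = 1.28×10⁻² / (1.39×10⁻⁴ × 0.970) = 95.3 m/s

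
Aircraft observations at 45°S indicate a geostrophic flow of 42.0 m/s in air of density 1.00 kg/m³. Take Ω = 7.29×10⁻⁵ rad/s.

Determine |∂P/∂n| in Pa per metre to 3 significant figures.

Coriolis parameter at 45°S:
f = 2Ω sin φ = 2 × 7.29×10⁻⁵ × sin 45° = 1.03×10⁻⁴ s⁻¹
Geostrophic balance rearranged: |∂P/∂n| = f ρ V_g
|∂P/∂n| = 1.03×10⁻⁴ × 1.00 × 42.0 = 4.33×10⁻³ Pa/m

4.33×10⁻³ Pa/m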